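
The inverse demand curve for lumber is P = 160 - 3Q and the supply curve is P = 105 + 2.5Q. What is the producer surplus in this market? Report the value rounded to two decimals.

Set 160 - 3Q = 105 + 2.5Q, which gives 55 = 5.5Q, so Q* = 10 and P* = 160 - 3(10) = 130.
Producer surplus is the triangle above supply below P*: (1/2)(10)(130 - 105) = (1/2)(10)(25) = 125.

125.00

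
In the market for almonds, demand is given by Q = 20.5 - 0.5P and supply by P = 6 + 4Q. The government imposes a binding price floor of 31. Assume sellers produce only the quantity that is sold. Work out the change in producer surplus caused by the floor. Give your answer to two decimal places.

6.94

Rewriting demand in inverse form: P = 41 - 2Q.
Free-market equilibrium: 41 - 2Q = 6 + 4Q gives Q* = 5.8333, P* = 29.3333.
At the floor price 31, quantity demanded is (41 - 31)/2 = 5; demand is the short side, so Q = 5 trades at P = 31.
PS goes from (1/2)(5.8333)(23.3333) = 68.0556 to 75 (computed as (31 - 6)(5) - (1/2)(4)(5)^2), a change of 6.9444.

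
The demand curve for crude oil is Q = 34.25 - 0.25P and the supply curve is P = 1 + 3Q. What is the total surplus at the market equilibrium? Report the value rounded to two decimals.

1321.14

Rewriting demand in inverse form: P = 137 - 4Q.
Set 137 - 4Q = 1 + 3Q, which gives 136 = 7Q, so Q* = 19.4286 and P* = 137 - 4(19.4286) = 59.2857.
Total surplus is the full triangle between the curves from 0 to Q*: (1/2)(19.4286)(137 - 1) = 1321.1429.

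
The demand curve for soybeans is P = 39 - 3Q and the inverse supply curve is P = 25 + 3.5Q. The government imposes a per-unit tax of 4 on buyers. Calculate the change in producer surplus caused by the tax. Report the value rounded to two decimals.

Without the tax, 39 - 3Q = 25 + 3.5Q so Q* = 2.1538 and P* = 32.5385.
With the tax, buyers' net willingness to pay falls by 4: (39 - 4) - 3Q = 25 + 3.5Q, so Q_t = 1.5385. Buyers pay P_b = 34.3846; sellers receive P_s = P_b - 4 = 30.3846.
Producers lose the trapezoid between P_s and P* out to Q_t plus the triangle from Q_t to Q*: change in PS = 4.142 - 8.1183 = -3.9763.

-3.98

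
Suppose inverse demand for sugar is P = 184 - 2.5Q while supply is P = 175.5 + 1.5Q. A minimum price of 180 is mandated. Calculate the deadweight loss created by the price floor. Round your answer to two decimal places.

0.55

Free-market equilibrium: 184 - 2.5Q = 175.5 + 1.5Q gives Q* = 2.125, P* = 178.6875.
At the floor price 180, quantity demanded is (184 - 180)/2.5 = 1.6; demand is the short side, so Q = 1.6 trades at P = 180.
The lost-trades triangle has base Q* - 1.6 = 0.525 and height equal to the gap between the curves at Q = 1.6, which is 180 - 177.9 = 2.1. DWL = (1/2)(0.525)(2.1) = 0.5513.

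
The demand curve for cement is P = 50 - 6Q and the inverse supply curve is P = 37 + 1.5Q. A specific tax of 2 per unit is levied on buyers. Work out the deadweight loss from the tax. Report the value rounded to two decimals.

Pre-tax equilibrium: 50 - 6Q = 37 + 1.5Q gives Q* = 1.7333, P* = 39.6.
A tax on buyers shifts demand down by 2: (50 - 2) - 6Q = 37 + 1.5Q, so Q_t = 1.4667. Buyers pay P_b = 41.2; sellers receive P_s = P_b - 2 = 39.2.
Deadweight loss is the triangle between the curves from Q_t to Q*: (1/2)(1.7333 - 1.4667)(2) = 0.2667.

0.27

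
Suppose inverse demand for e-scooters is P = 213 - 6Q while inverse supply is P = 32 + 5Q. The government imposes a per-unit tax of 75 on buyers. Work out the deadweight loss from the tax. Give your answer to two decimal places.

255.68

Pre-tax equilibrium: 213 - 6Q = 32 + 5Q gives Q* = 16.4545, P* = 114.2727.
A tax on buyers shifts demand down by 75: (213 - 75) - 6Q = 32 + 5Q, so Q_t = 9.6364. Buyers pay P_b = 155.1818; sellers receive P_s = P_b - 75 = 80.1818.
Deadweight loss is the triangle between the curves from Q_t to Q*: (1/2)(16.4545 - 9.6364)(75) = 255.6818.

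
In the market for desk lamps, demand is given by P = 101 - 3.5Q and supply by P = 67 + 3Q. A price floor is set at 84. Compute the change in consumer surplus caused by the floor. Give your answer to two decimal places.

-6.60

Free-market equilibrium: 101 - 3.5Q = 67 + 3Q gives Q* = 5.2308, P* = 82.6923.
At P = 84, buyers demand (101 - 84)/3.5 = 4.8571 while sellers would supply more, so the quantity traded is 4.8571 at price 84.
CS goes from (1/2)(5.2308)(18.3077) = 47.8817 to 41.2857 (computed as (101 - 84)(4.8571) - (1/2)(3.5)(4.8571)^2), a change of -6.5959.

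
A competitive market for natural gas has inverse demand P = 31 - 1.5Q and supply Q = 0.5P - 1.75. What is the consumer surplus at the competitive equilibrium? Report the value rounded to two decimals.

Rewriting supply in inverse form: P = 3.5 + 2Q.
Equilibrium: 31 - 1.5Q = 3.5 + 2Q, so Q* = 7.8571 and P* = 19.2143.
The demand choke price is 31, so CS = (1/2)(Q*)(31 - P*) = (1/2)(7.8571)(11.7857) = 46.301.

46.30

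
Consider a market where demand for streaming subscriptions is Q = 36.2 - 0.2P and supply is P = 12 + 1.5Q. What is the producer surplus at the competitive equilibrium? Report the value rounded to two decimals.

Rewriting demand in inverse form: P = 181 - 5Q.
Equilibrium: 181 - 5Q = 12 + 1.5Q, so Q* = 26 and P* = 51.
PS is the area between P* and the supply curve from 0 to Q*: (1/2)(26)(39) = 507.

507.00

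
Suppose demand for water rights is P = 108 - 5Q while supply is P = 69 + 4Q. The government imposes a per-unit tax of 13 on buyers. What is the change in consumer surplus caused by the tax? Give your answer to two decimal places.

-26.08

Without the tax, 108 - 5Q = 69 + 4Q so Q* = 4.3333 and P* = 86.3333.
With the tax, buyers' net willingness to pay falls by 13: (108 - 13) - 5Q = 69 + 4Q, so Q_t = 2.8889. Buyers pay P_b = 93.5556; sellers receive P_s = P_b - 13 = 80.5556.
CS falls from (1/2)(4.3333)(21.6667) = 46.9444 to (1/2)(2.8889)(14.4444) = 20.8642, a change of -26.0802.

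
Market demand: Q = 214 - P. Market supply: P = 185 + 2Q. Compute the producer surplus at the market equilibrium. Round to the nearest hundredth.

93.44

Rewriting demand in inverse form: P = 214 - Q.
Equilibrium: 214 - Q = 185 + 2Q, so Q* = 9.6667 and P* = 204.3333.
Producer surplus is the triangle above supply below P*: (1/2)(9.6667)(204.3333 - 185) = (1/2)(9.6667)(19.3333) = 93.4444.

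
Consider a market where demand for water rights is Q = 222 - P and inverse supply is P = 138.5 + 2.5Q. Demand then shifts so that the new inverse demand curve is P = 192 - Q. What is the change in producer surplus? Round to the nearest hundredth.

-419.39

Rewriting demand in inverse form: P = 222 - Q.
Initial equilibrium: Q_0 = 23.8571, P_0 = 198.1429; CS_0 = (1/2)(23.8571)(23.8571) = 284.5816, PS_0 = (1/2)(23.8571)(59.6429) = 711.4541.
New equilibrium: 192 - Q = 138.5 + 2.5Q gives Q_1 = 15.2857, P_1 = 176.7143; CS_1 = 116.8265, PS_1 = 292.0663.
Change in producer surplus = 292.0663 - 711.4541 = -419.3878.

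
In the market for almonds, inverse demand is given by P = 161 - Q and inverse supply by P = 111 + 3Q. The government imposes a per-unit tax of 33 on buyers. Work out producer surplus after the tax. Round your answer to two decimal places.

27.09

Pre-tax equilibrium: 161 - Q = 111 + 3Q gives Q* = 12.5, P* = 148.5.
A tax on buyers shifts demand down by 33: (161 - 33) - Q = 111 + 3Q, so Q_t = 4.25. Buyers pay P_b = 156.75; sellers receive P_s = P_b - 33 = 123.75.
Producer surplus is the triangle above supply below P_s: (1/2)(4.25)(123.75 - 111) = 27.0938.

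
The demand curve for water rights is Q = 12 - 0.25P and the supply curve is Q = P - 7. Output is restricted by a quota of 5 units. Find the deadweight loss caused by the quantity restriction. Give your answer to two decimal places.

Rewriting demand in inverse form: P = 48 - 4Q.
Rewriting supply in inverse form: P = 7 + Q.
Without the quota, 48 - 4Q = 7 + Q gives Q* = 8.2.
At Q = 5 the demand price is 48 - 4(5) = 28 and the supply price is 7 + (5) = 12.
DWL = (1/2)(gap between curves at 5) x (Q* - 5) = (1/2)(16)(3.2) = 25.6.

25.60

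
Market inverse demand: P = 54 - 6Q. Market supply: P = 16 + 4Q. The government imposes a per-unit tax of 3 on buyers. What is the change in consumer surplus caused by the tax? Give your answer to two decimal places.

-6.57

Without the tax, 54 - 6Q = 16 + 4Q so Q* = 3.8 and P* = 31.2.
A tax on buyers shifts demand down by 3: (54 - 3) - 6Q = 16 + 4Q, so Q_t = 3.5. Buyers pay P_b = 33; sellers receive P_s = P_b - 3 = 30.
CS falls from (1/2)(3.8)(22.8) = 43.32 to (1/2)(3.5)(21) = 36.75, a change of -6.57.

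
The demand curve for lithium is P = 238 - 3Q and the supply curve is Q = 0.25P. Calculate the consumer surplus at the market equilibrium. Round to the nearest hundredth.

1734.00

Rewriting supply in inverse form: P = 4Q.
Equilibrium: 238 - 3Q = 4Q, so Q* = 34 and P* = 136.
Consumer surplus is the triangle under demand above P*: (1/2)(34)(238 - 136) = (1/2)(34)(102) = 1734.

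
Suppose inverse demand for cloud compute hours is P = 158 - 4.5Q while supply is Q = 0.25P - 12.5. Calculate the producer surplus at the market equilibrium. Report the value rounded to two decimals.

322.88

Rewriting supply in inverse form: P = 50 + 4Q.
Set 158 - 4.5Q = 50 + 4Q, which gives 108 = 8.5Q, so Q* = 12.7059 and P* = 158 - 4.5(12.7059) = 100.8235.
PS is the area between P* and the supply curve from 0 to Q*: (1/2)(12.7059)(50.8235) = 322.8789.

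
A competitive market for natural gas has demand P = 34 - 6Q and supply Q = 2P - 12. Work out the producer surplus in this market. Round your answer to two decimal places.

Rewriting supply in inverse form: P = 6 + 0.5Q.
Set 34 - 6Q = 6 + 0.5Q, which gives 28 = 6.5Q, so Q* = 4.3077 and P* = 34 - 6(4.3077) = 8.1538.
PS is the area between P* and the supply curve from 0 to Q*: (1/2)(4.3077)(2.1538) = 4.6391.

4.64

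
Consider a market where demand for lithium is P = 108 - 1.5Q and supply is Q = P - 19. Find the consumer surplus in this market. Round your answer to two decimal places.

Rewriting supply in inverse form: P = 19 + Q.
Equilibrium: 108 - 1.5Q = 19 + Q, so Q* = 35.6 and P* = 54.6.
CS is the area between the demand curve and P* from 0 to Q*: (1/2)(35.6)(53.4) = 950.52.

950.52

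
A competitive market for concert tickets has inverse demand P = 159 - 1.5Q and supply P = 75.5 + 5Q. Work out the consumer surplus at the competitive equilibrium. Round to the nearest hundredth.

123.77

Setting demand equal to supply, 83.5 = 6.5Q, so Q* = 12.8462 and P* = 139.7308.
Consumer surplus is the triangle under demand above P*: (1/2)(12.8462)(159 - 139.7308) = (1/2)(12.8462)(19.2692) = 123.7678.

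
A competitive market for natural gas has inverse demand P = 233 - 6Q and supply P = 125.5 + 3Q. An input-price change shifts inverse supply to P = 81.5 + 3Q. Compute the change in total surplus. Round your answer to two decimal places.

633.11

Initial equilibrium: Q_0 = 11.9444, P_0 = 161.3333; CS_0 = (1/2)(11.9444)(71.6667) = 428.0093, PS_0 = (1/2)(11.9444)(35.8333) = 214.0046.
New equilibrium: 233 - 6Q = 81.5 + 3Q gives Q_1 = 16.8333, P_1 = 132; CS_1 = 850.0833, PS_1 = 425.0417.
Change in total surplus = (850.0833 + 425.0417) - (428.0093 + 214.0046) = 633.1111.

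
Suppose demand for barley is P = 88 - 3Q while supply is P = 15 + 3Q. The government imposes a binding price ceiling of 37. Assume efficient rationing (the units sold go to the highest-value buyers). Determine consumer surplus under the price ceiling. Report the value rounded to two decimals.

293.33

Without the control, 88 - 3Q = 15 + 3Q so Q* = 12.1667 and P* = 51.5.
At P = 37, sellers supply (37 - 15)/3 = 7.3333 while buyers want more, so the quantity traded is 7.3333 at price 37.
The demand price at Q = 7.3333 is 66. CS is the trapezoid between demand and 37 over [0, 7.3333]: (1/2)[(88 - 37) + (66 - 37)](7.3333) = 293.3333.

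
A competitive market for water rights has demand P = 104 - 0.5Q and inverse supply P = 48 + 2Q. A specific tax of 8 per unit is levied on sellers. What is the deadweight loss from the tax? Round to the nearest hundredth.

Pre-tax equilibrium: 104 - 0.5Q = 48 + 2Q gives Q* = 22.4, P* = 92.8.
With the tax, sellers need 8 more per unit: 104 - 0.5Q = 48 + 2Q + 8, so Q_t = 19.2. Buyers pay P_b = 94.4; sellers receive P_s = P_b - 8 = 86.4.
Deadweight loss is the triangle between the curves from Q_t to Q*: (1/2)(22.4 - 19.2)(8) = 12.8.

12.80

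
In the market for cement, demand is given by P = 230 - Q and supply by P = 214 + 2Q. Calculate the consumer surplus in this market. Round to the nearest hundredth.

14.22

Set 230 - Q = 214 + 2Q, which gives 16 = 3Q, so Q* = 5.3333 and P* = 230 - (5.3333) = 224.6667.
Consumer surplus is the triangle under demand above P*: (1/2)(5.3333)(230 - 224.6667) = (1/2)(5.3333)(5.3333) = 14.2222.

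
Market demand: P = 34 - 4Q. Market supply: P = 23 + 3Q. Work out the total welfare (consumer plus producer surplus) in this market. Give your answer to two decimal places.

8.64

Equilibrium: 34 - 4Q = 23 + 3Q, so Q* = 1.5714 and P* = 27.7143.
Total surplus is the full triangle between the curves from 0 to Q*: (1/2)(1.5714)(34 - 23) = 8.6429.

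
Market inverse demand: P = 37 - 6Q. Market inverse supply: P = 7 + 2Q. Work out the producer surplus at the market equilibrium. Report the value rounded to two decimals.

14.06

Setting demand equal to supply, 30 = 8Q, so Q* = 3.75 and P* = 14.5.
PS is the area between P* and the supply curve from 0 to Q*: (1/2)(3.75)(7.5) = 14.0625.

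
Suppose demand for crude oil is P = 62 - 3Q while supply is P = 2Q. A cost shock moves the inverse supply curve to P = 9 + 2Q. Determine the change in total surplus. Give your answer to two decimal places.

-103.50

Initial equilibrium: Q_0 = 12.4, P_0 = 24.8; CS_0 = (1/2)(12.4)(37.2) = 230.64, PS_0 = (1/2)(12.4)(24.8) = 153.76.
New equilibrium: 62 - 3Q = 9 + 2Q gives Q_1 = 10.6, P_1 = 30.2; CS_1 = 168.54, PS_1 = 112.36.
Change in total surplus = (168.54 + 112.36) - (230.64 + 153.76) = -103.5.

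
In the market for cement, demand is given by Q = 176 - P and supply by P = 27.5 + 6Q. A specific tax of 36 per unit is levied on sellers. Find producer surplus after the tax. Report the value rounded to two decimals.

774.87

Rewriting demand in inverse form: P = 176 - Q.
Without the tax, 176 - Q = 27.5 + 6Q so Q* = 21.2143 and P* = 154.7857.
With the tax, sellers need 36 more per unit: 176 - Q = 27.5 + 6Q + 36, so Q_t = 16.0714. Buyers pay P_b = 159.9286; sellers receive P_s = P_b - 36 = 123.9286.
PS = (1/2)(Q_t)(P_s - 27.5) = (1/2)(16.0714)(96.4286) = 774.8724.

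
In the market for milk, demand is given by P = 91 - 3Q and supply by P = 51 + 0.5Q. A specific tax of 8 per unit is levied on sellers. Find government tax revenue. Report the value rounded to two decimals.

Without the tax, 91 - 3Q = 51 + 0.5Q so Q* = 11.4286 and P* = 56.7143.
With the tax, sellers need 8 more per unit: 91 - 3Q = 51 + 0.5Q + 8, so Q_t = 9.1429. Buyers pay P_b = 63.5714; sellers receive P_s = P_b - 8 = 55.5714.
Tax revenue = t x Q_t = 8 x 9.1429 = 73.1429.

73.14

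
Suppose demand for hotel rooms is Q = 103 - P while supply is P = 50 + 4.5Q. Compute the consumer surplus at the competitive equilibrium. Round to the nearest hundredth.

Rewriting demand in inverse form: P = 103 - Q.
Set 103 - Q = 50 + 4.5Q, which gives 53 = 5.5Q, so Q* = 9.6364 and P* = 103 - (9.6364) = 93.3636.
Consumer surplus is the triangle under demand above P*: (1/2)(9.6364)(103 - 93.3636) = (1/2)(9.6364)(9.6364) = 46.4298.

46.43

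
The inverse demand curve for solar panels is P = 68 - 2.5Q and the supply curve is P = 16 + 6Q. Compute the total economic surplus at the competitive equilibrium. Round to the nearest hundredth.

Setting demand equal to supply, 52 = 8.5Q, so Q* = 6.1176 and P* = 52.7059.
CS = (1/2)(6.1176)(15.2941) = 46.782 and PS = (1/2)(6.1176)(36.7059) = 112.2768, so total surplus = 159.0588.

159.06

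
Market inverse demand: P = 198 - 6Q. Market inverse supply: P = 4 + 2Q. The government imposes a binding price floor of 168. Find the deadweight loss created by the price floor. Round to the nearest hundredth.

Free-market equilibrium: 198 - 6Q = 4 + 2Q gives Q* = 24.25, P* = 52.5.
At P = 168, buyers demand (198 - 168)/6 = 5 while sellers would supply more, so the quantity traded is 5 at price 168.
At Q = 5 the demand price is 168 and the supply price is 14. Deadweight loss is the triangle between the curves from 5 to 24.25: (1/2)(168 - 14)(24.25 - 5) = 1482.25.

1482.25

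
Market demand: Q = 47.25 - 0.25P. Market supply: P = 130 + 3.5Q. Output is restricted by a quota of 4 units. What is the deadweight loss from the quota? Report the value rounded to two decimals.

Rewriting demand in inverse form: P = 189 - 4Q.
Without the quota, 189 - 4Q = 130 + 3.5Q gives Q* = 7.8667.
At Q = 4 the demand price is 189 - 4(4) = 173 and the supply price is 130 + 3.5(4) = 144.
DWL = (1/2)(gap between curves at 4) x (Q* - 4) = (1/2)(29)(3.8667) = 56.0667.

56.07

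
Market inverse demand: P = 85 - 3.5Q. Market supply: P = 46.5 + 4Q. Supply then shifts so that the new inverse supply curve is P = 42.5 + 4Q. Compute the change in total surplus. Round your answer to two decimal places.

21.60

Initial equilibrium: Q_0 = 5.1333, P_0 = 67.0333; CS_0 = (1/2)(5.1333)(17.9667) = 46.1144, PS_0 = (1/2)(5.1333)(20.5333) = 52.7022.
New equilibrium: 85 - 3.5Q = 42.5 + 4Q gives Q_1 = 5.6667, P_1 = 65.1667; CS_1 = 56.1944, PS_1 = 64.2222.
Change in total surplus = (56.1944 + 64.2222) - (46.1144 + 52.7022) = 21.6.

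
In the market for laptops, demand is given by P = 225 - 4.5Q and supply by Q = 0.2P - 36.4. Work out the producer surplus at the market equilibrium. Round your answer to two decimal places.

51.22

Rewriting supply in inverse form: P = 182 + 5Q.
Setting demand equal to supply, 43 = 9.5Q, so Q* = 4.5263 and P* = 204.6316.
Producer surplus is the triangle above supply below P*: (1/2)(4.5263)(204.6316 - 182) = (1/2)(4.5263)(22.6316) = 51.2188.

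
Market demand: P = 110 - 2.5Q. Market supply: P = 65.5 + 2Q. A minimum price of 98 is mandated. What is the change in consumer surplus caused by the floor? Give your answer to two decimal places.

Free-market equilibrium: 110 - 2.5Q = 65.5 + 2Q gives Q* = 9.8889, P* = 85.2778.
At P = 98, buyers demand (110 - 98)/2.5 = 4.8 while sellers would supply more, so the quantity traded is 4.8 at price 98.
CS goes from (1/2)(9.8889)(24.7222) = 122.2377 to 28.8 (computed as (110 - 98)(4.8) - (1/2)(2.5)(4.8)^2), a change of -93.4377.

-93.44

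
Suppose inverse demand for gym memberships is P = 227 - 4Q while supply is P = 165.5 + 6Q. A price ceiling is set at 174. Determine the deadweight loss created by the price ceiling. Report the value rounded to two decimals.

112.02

Without the control, 227 - 4Q = 165.5 + 6Q so Q* = 6.15 and P* = 202.4.
At P = 174, sellers supply (174 - 165.5)/6 = 1.4167 while buyers want more, so the quantity traded is 1.4167 at price 174.
The lost-trades triangle has base Q* - 1.4167 = 4.7333 and height equal to the gap between the curves at Q = 1.4167, which is 221.3333 - 174 = 47.3333. DWL = (1/2)(4.7333)(47.3333) = 112.0222.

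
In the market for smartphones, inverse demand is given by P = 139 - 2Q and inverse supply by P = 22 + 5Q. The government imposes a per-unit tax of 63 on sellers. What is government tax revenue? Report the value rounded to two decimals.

486.00

Without the tax, 139 - 2Q = 22 + 5Q so Q* = 16.7143 and P* = 105.5714.
With the tax, sellers need 63 more per unit: 139 - 2Q = 22 + 5Q + 63, so Q_t = 7.7143. Buyers pay P_b = 123.5714; sellers receive P_s = P_b - 63 = 60.5714.
Tax revenue = t x Q_t = 63 x 7.7143 = 486.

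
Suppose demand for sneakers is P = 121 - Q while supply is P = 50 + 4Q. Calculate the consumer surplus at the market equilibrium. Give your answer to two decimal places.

Equilibrium: 121 - Q = 50 + 4Q, so Q* = 14.2 and P* = 106.8.
The demand choke price is 121, so CS = (1/2)(Q*)(121 - P*) = (1/2)(14.2)(14.2) = 100.82.

100.82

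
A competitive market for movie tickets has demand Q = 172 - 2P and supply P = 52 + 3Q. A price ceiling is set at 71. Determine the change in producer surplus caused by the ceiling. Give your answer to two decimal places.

Rewriting demand in inverse form: P = 86 - 0.5Q.
Free-market equilibrium: 86 - 0.5Q = 52 + 3Q gives Q* = 9.7143, P* = 81.1429.
At P = 71, sellers supply (71 - 52)/3 = 6.3333 while buyers want more, so the quantity traded is 6.3333 at price 71.
PS goes from (1/2)(9.7143)(29.1429) = 141.551 to 60.1667 (computed as (71 - 52)(6.3333) - (1/2)(3)(6.3333)^2), a change of -81.3844.

-81.38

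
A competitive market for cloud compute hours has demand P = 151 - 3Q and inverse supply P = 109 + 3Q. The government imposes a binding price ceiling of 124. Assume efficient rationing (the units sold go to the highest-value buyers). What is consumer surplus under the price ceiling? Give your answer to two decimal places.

Free-market equilibrium: 151 - 3Q = 109 + 3Q gives Q* = 7, P* = 130.
At P = 124, sellers supply (124 - 109)/3 = 5 while buyers want more, so the quantity traded is 5 at price 124.
The demand price at Q = 5 is 136. CS is the trapezoid between demand and 124 over [0, 5]: (1/2)[(151 - 124) + (136 - 124)](5) = 97.5.

97.50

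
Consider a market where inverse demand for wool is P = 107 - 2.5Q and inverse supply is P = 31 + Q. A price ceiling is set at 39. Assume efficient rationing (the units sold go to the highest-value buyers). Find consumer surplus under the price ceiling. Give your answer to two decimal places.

Free-market equilibrium: 107 - 2.5Q = 31 + Q gives Q* = 21.7143, P* = 52.7143.
At P = 39, sellers supply (39 - 31)/1 = 8 while buyers want more, so the quantity traded is 8 at price 39.
The demand price at Q = 8 is 87. CS is the trapezoid between demand and 39 over [0, 8]: (1/2)[(107 - 39) + (87 - 39)](8) = 464.

464.00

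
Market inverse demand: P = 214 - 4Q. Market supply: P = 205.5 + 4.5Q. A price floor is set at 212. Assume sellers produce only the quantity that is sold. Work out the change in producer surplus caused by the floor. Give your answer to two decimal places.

0.44

Free-market equilibrium: 214 - 4Q = 205.5 + 4.5Q gives Q* = 1, P* = 210.
At the floor price 212, quantity demanded is (214 - 212)/4 = 0.5; demand is the short side, so Q = 0.5 trades at P = 212.
PS goes from (1/2)(1)(4.5) = 2.25 to 2.6875 (computed as (212 - 205.5)(0.5) - (1/2)(4.5)(0.5)^2), a change of 0.4375.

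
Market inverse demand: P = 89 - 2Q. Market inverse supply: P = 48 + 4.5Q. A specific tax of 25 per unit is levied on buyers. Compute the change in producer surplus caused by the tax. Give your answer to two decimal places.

-75.89

Without the tax, 89 - 2Q = 48 + 4.5Q so Q* = 6.3077 and P* = 76.3846.
With the tax, buyers' net willingness to pay falls by 25: (89 - 25) - 2Q = 48 + 4.5Q, so Q_t = 2.4615. Buyers pay P_b = 84.0769; sellers receive P_s = P_b - 25 = 59.0769.
Producers lose the trapezoid between P_s and P* out to Q_t plus the triangle from Q_t to Q*: change in PS = 13.6331 - 89.5207 = -75.8876.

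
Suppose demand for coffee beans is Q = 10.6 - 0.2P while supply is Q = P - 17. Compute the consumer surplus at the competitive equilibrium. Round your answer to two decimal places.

90.00

Rewriting demand in inverse form: P = 53 - 5Q.
Rewriting supply in inverse form: P = 17 + Q.
Set 53 - 5Q = 17 + Q, which gives 36 = 6Q, so Q* = 6 and P* = 53 - 5(6) = 23.
CS is the area between the demand curve and P* from 0 to Q*: (1/2)(6)(30) = 90.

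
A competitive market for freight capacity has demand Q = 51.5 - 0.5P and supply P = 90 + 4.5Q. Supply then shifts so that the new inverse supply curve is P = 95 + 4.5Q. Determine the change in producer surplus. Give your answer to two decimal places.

Rewriting demand in inverse form: P = 103 - 2Q.
Initial equilibrium: Q_0 = 2, P_0 = 99; CS_0 = (1/2)(2)(4) = 4, PS_0 = (1/2)(2)(9) = 9.
New equilibrium: 103 - 2Q = 95 + 4.5Q gives Q_1 = 1.2308, P_1 = 100.5385; CS_1 = 1.5148, PS_1 = 3.4083.
Change in producer surplus = 3.4083 - 9 = -5.5917.

-5.59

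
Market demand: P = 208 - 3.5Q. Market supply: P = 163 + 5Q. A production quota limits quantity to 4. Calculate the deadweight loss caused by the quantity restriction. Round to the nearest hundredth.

7.12

Unrestricted equilibrium: Q* = (208 - 163)/(3.5 + 5) = 5.2941.
At Q = 4 the demand price is 208 - 3.5(4) = 194 and the supply price is 163 + 5(4) = 183.
DWL = (1/2)(gap between curves at 4) x (Q* - 4) = (1/2)(11)(1.2941) = 7.1176.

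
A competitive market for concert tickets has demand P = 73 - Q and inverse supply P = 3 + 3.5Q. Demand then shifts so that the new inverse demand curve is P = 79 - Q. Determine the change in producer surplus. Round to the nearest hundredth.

Initial equilibrium: Q_0 = 15.5556, P_0 = 57.4444; CS_0 = (1/2)(15.5556)(15.5556) = 120.9877, PS_0 = (1/2)(15.5556)(54.4444) = 423.4568.
New equilibrium: 79 - Q = 3 + 3.5Q gives Q_1 = 16.8889, P_1 = 62.1111; CS_1 = 142.6173, PS_1 = 499.1605.
Change in producer surplus = 499.1605 - 423.4568 = 75.7037.

75.70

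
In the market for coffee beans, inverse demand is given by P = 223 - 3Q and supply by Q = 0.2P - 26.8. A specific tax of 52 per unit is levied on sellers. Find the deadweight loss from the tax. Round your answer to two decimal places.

169.00

Rewriting supply in inverse form: P = 134 + 5Q.
Pre-tax equilibrium: 223 - 3Q = 134 + 5Q gives Q* = 11.125, P* = 189.625.
With the tax, sellers need 52 more per unit: 223 - 3Q = 134 + 5Q + 52, so Q_t = 4.625. Buyers pay P_b = 209.125; sellers receive P_s = P_b - 52 = 157.125.
The welfare triangle lost has base Q* - Q_t = 6.5 and height t = 52, so DWL = (1/2)(6.5)(52) = 169.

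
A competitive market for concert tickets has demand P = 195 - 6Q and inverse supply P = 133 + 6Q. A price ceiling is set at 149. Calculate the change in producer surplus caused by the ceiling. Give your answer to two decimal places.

Free-market equilibrium: 195 - 6Q = 133 + 6Q gives Q* = 5.1667, P* = 164.
At P = 149, sellers supply (149 - 133)/6 = 2.6667 while buyers want more, so the quantity traded is 2.6667 at price 149.
PS goes from (1/2)(5.1667)(31) = 80.0833 to 21.3333 (computed as (149 - 133)(2.6667) - (1/2)(6)(2.6667)^2), a change of -58.75.

-58.75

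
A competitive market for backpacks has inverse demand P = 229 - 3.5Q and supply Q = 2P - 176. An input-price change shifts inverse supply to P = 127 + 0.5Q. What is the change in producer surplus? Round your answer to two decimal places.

-148.08

Rewriting supply in inverse form: P = 88 + 0.5Q.
Initial equilibrium: Q_0 = 35.25, P_0 = 105.625; CS_0 = (1/2)(35.25)(123.375) = 2174.4844, PS_0 = (1/2)(35.25)(17.625) = 310.6406.
New equilibrium: 229 - 3.5Q = 127 + 0.5Q gives Q_1 = 25.5, P_1 = 139.75; CS_1 = 1137.9375, PS_1 = 162.5625.
Change in producer surplus = 162.5625 - 310.6406 = -148.0781.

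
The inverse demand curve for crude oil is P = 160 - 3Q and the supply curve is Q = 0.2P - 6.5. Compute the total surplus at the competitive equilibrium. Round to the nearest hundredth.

1016.02

Rewriting supply in inverse form: P = 32.5 + 5Q.
Setting demand equal to supply, 127.5 = 8Q, so Q* = 15.9375 and P* = 112.1875.
CS = (1/2)(15.9375)(47.8125) = 381.0059 and PS = (1/2)(15.9375)(79.6875) = 635.0098, so total surplus = 1016.0156.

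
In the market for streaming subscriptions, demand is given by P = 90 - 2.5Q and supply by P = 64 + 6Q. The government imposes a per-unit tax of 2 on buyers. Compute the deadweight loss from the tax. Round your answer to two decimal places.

Without the tax, 90 - 2.5Q = 64 + 6Q so Q* = 3.0588 and P* = 82.3529.
A tax on buyers shifts demand down by 2: (90 - 2) - 2.5Q = 64 + 6Q, so Q_t = 2.8235. Buyers pay P_b = 82.9412; sellers receive P_s = P_b - 2 = 80.9412.
The welfare triangle lost has base Q* - Q_t = 0.2353 and height t = 2, so DWL = (1/2)(0.2353)(2) = 0.2353.

0.24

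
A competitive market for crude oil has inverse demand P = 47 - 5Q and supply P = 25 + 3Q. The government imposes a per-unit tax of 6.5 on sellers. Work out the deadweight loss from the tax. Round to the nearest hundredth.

2.64

Without the tax, 47 - 5Q = 25 + 3Q so Q* = 2.75 and P* = 33.25.
A tax on sellers shifts supply up by 6.5: 47 - 5Q = 25 + 3Q + 6.5, so Q_t = 1.9375. Buyers pay P_b = 37.3125; sellers receive P_s = P_b - 6.5 = 30.8125.
Deadweight loss is the triangle between the curves from Q_t to Q*: (1/2)(2.75 - 1.9375)(6.5) = 2.6406.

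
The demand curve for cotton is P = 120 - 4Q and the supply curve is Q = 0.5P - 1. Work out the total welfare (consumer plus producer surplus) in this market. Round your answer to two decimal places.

1160.33

Rewriting supply in inverse form: P = 2 + 2Q.
Set 120 - 4Q = 2 + 2Q, which gives 118 = 6Q, so Q* = 19.6667 and P* = 120 - 4(19.6667) = 41.3333.
Total surplus is the full triangle between the curves from 0 to Q*: (1/2)(19.6667)(120 - 2) = 1160.3333.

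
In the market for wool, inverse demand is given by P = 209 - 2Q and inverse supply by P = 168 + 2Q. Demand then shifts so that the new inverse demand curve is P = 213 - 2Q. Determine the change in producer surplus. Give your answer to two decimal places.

Initial equilibrium: Q_0 = 10.25, P_0 = 188.5; CS_0 = (1/2)(10.25)(20.5) = 105.0625, PS_0 = (1/2)(10.25)(20.5) = 105.0625.
New equilibrium: 213 - 2Q = 168 + 2Q gives Q_1 = 11.25, P_1 = 190.5; CS_1 = 126.5625, PS_1 = 126.5625.
Change in producer surplus = 126.5625 - 105.0625 = 21.5.

21.50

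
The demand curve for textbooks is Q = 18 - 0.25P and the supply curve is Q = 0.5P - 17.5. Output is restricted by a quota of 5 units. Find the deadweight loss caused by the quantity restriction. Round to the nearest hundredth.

Rewriting demand in inverse form: P = 72 - 4Q.
Rewriting supply in inverse form: P = 35 + 2Q.
Unrestricted equilibrium: Q* = (72 - 35)/(4 + 2) = 6.1667.
At Q = 5 the demand price is 72 - 4(5) = 52 and the supply price is 35 + 2(5) = 45.
Deadweight loss is the triangle between the curves from 5 to 6.1667: (1/2)(52 - 45)(6.1667 - 5) = 4.0833.

4.08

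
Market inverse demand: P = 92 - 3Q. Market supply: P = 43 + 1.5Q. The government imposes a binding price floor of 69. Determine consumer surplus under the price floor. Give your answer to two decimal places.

88.17

Without the control, 92 - 3Q = 43 + 1.5Q so Q* = 10.8889 and P* = 59.3333.
At the floor price 69, quantity demanded is (92 - 69)/3 = 7.6667; demand is the short side, so Q = 7.6667 trades at P = 69.
CS is the triangle under demand above 69: (1/2)(7.6667)(92 - 69) = 88.1667.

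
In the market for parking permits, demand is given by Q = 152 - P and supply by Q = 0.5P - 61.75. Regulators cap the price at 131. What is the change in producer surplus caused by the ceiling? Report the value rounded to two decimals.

Rewriting demand in inverse form: P = 152 - Q.
Rewriting supply in inverse form: P = 123.5 + 2Q.
Without the control, 152 - Q = 123.5 + 2Q so Q* = 9.5 and P* = 142.5.
At P = 131, sellers supply (131 - 123.5)/2 = 3.75 while buyers want more, so the quantity traded is 3.75 at price 131.
PS goes from (1/2)(9.5)(19) = 90.25 to 14.0625 (computed as (131 - 123.5)(3.75) - (1/2)(2)(3.75)^2), a change of -76.1875.

-76.19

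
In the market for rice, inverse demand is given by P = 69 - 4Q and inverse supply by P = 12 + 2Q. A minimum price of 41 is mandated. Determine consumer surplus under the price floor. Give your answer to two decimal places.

Free-market equilibrium: 69 - 4Q = 12 + 2Q gives Q* = 9.5, P* = 31.
At the floor price 41, quantity demanded is (69 - 41)/4 = 7; demand is the short side, so Q = 7 trades at P = 41.
CS is the triangle under demand above 41: (1/2)(7)(69 - 41) = 98.

98.00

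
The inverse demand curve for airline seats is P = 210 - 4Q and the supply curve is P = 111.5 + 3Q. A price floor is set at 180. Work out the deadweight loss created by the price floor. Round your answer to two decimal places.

151.14

Without the control, 210 - 4Q = 111.5 + 3Q so Q* = 14.0714 and P* = 153.7143.
At the floor price 180, quantity demanded is (210 - 180)/4 = 7.5; demand is the short side, so Q = 7.5 trades at P = 180.
The lost-trades triangle has base Q* - 7.5 = 6.5714 and height equal to the gap between the curves at Q = 7.5, which is 180 - 134 = 46. DWL = (1/2)(6.5714)(46) = 151.1429.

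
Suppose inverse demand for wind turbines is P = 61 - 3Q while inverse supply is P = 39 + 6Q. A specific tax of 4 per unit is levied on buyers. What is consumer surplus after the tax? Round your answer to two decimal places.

Pre-tax equilibrium: 61 - 3Q = 39 + 6Q gives Q* = 2.4444, P* = 53.6667.
A tax on buyers shifts demand down by 4: (61 - 4) - 3Q = 39 + 6Q, so Q_t = 2. Buyers pay P_b = 55; sellers receive P_s = P_b - 4 = 51.
CS = (1/2)(Q_t)(61 - P_b) = (1/2)(2)(6) = 6.

6.00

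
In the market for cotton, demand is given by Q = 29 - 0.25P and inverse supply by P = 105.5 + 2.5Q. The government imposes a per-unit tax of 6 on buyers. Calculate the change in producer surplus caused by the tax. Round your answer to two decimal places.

Rewriting demand in inverse form: P = 116 - 4Q.
Pre-tax equilibrium: 116 - 4Q = 105.5 + 2.5Q gives Q* = 1.6154, P* = 109.5385.
A tax on buyers shifts demand down by 6: (116 - 6) - 4Q = 105.5 + 2.5Q, so Q_t = 0.6923. Buyers pay P_b = 113.2308; sellers receive P_s = P_b - 6 = 107.2308.
PS falls from (1/2)(1.6154)(4.0385) = 3.2618 to (1/2)(0.6923)(1.7308) = 0.5991, a change of -2.6627.

-2.66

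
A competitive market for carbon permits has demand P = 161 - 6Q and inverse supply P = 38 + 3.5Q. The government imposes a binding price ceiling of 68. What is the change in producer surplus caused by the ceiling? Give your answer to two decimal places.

-164.79

Without the control, 161 - 6Q = 38 + 3.5Q so Q* = 12.9474 and P* = 83.3158.
At P = 68, sellers supply (68 - 38)/3.5 = 8.5714 while buyers want more, so the quantity traded is 8.5714 at price 68.
PS goes from (1/2)(12.9474)(45.3158) = 293.3601 to 128.5714 (computed as (68 - 38)(8.5714) - (1/2)(3.5)(8.5714)^2), a change of -164.7887.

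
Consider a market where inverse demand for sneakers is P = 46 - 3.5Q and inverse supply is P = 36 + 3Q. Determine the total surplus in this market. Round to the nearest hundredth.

7.69

Set 46 - 3.5Q = 36 + 3Q, which gives 10 = 6.5Q, so Q* = 1.5385 and P* = 46 - 3.5(1.5385) = 40.6154.
Total surplus is the full triangle between the curves from 0 to Q*: (1/2)(1.5385)(46 - 36) = 7.6923.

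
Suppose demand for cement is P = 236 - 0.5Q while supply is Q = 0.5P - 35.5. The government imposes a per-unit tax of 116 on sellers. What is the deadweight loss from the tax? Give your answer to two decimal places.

2691.20

Rewriting supply in inverse form: P = 71 + 2Q.
Without the tax, 236 - 0.5Q = 71 + 2Q so Q* = 66 and P* = 203.
With the tax, sellers need 116 more per unit: 236 - 0.5Q = 71 + 2Q + 116, so Q_t = 19.6. Buyers pay P_b = 226.2; sellers receive P_s = P_b - 116 = 110.2.
The welfare triangle lost has base Q* - Q_t = 46.4 and height t = 116, so DWL = (1/2)(46.4)(116) = 2691.2.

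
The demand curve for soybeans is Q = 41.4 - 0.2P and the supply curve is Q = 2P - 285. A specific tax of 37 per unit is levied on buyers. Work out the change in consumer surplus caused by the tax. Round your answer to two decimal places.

-281.32

Rewriting demand in inverse form: P = 207 - 5Q.
Rewriting supply in inverse form: P = 142.5 + 0.5Q.
Pre-tax equilibrium: 207 - 5Q = 142.5 + 0.5Q gives Q* = 11.7273, P* = 148.3636.
With the tax, buyers' net willingness to pay falls by 37: (207 - 37) - 5Q = 142.5 + 0.5Q, so Q_t = 5. Buyers pay P_b = 182; sellers receive P_s = P_b - 37 = 145.
Consumers lose the trapezoid between P* and P_b out to Q_t plus the triangle from Q_t to Q*: change in CS = 62.5 - 343.8223 = -281.3223.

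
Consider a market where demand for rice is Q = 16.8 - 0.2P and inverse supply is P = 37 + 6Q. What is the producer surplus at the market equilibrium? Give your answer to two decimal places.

Rewriting demand in inverse form: P = 84 - 5Q.
Set 84 - 5Q = 37 + 6Q, which gives 47 = 11Q, so Q* = 4.2727 and P* = 84 - 5(4.2727) = 62.6364.
PS is the area between P* and the supply curve from 0 to Q*: (1/2)(4.2727)(25.6364) = 54.7686.

54.77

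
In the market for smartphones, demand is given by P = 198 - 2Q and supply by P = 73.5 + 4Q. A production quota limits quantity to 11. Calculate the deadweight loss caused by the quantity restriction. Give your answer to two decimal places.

Without the quota, 198 - 2Q = 73.5 + 4Q gives Q* = 20.75.
At Q = 11 the demand price is 198 - 2(11) = 176 and the supply price is 73.5 + 4(11) = 117.5.
DWL = (1/2)(gap between curves at 11) x (Q* - 11) = (1/2)(58.5)(9.75) = 285.1875.

285.19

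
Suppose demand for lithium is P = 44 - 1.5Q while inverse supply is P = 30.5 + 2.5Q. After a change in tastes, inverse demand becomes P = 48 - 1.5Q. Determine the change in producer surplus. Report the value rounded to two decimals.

9.69

Initial equilibrium: Q_0 = 3.375, P_0 = 38.9375; CS_0 = (1/2)(3.375)(5.0625) = 8.543, PS_0 = (1/2)(3.375)(8.4375) = 14.2383.
New equilibrium: 48 - 1.5Q = 30.5 + 2.5Q gives Q_1 = 4.375, P_1 = 41.4375; CS_1 = 14.3555, PS_1 = 23.9258.
Change in producer surplus = 23.9258 - 14.2383 = 9.6875.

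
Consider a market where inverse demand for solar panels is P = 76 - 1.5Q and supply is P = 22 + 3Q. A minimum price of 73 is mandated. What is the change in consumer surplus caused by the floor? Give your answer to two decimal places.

Without the control, 76 - 1.5Q = 22 + 3Q so Q* = 12 and P* = 58.
At P = 73, buyers demand (76 - 73)/1.5 = 2 while sellers would supply more, so the quantity traded is 2 at price 73.
CS goes from (1/2)(12)(18) = 108 to 3 (computed as (76 - 73)(2) - (1/2)(1.5)(2)^2), a change of -105.

-105.00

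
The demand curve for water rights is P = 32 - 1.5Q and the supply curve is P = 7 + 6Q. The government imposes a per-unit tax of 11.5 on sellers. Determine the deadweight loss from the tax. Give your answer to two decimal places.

Without the tax, 32 - 1.5Q = 7 + 6Q so Q* = 3.3333 and P* = 27.
A tax on sellers shifts supply up by 11.5: 32 - 1.5Q = 7 + 6Q + 11.5, so Q_t = 1.8. Buyers pay P_b = 29.3; sellers receive P_s = P_b - 11.5 = 17.8.
Deadweight loss is the triangle between the curves from Q_t to Q*: (1/2)(3.3333 - 1.8)(11.5) = 8.8167.

8.82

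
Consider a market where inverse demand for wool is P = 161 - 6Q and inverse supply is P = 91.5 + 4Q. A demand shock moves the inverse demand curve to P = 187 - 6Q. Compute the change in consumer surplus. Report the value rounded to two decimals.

Initial equilibrium: Q_0 = 6.95, P_0 = 119.3; CS_0 = (1/2)(6.95)(41.7) = 144.9075, PS_0 = (1/2)(6.95)(27.8) = 96.605.
New equilibrium: 187 - 6Q = 91.5 + 4Q gives Q_1 = 9.55, P_1 = 129.7; CS_1 = 273.6075, PS_1 = 182.405.
Change in consumer surplus = 273.6075 - 144.9075 = 128.7.

128.70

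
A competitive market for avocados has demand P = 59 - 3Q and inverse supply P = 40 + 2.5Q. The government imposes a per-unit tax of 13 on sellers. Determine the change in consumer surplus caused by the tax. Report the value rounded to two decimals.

Pre-tax equilibrium: 59 - 3Q = 40 + 2.5Q gives Q* = 3.4545, P* = 48.6364.
With the tax, sellers need 13 more per unit: 59 - 3Q = 40 + 2.5Q + 13, so Q_t = 1.0909. Buyers pay P_b = 55.7273; sellers receive P_s = P_b - 13 = 42.7273.
Consumers lose the trapezoid between P* and P_b out to Q_t plus the triangle from Q_t to Q*: change in CS = 1.7851 - 17.9008 = -16.1157.

-16.12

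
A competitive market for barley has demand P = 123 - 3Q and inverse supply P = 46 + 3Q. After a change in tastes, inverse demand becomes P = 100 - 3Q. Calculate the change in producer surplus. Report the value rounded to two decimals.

Initial equilibrium: Q_0 = 12.8333, P_0 = 84.5; CS_0 = (1/2)(12.8333)(38.5) = 247.0417, PS_0 = (1/2)(12.8333)(38.5) = 247.0417.
New equilibrium: 100 - 3Q = 46 + 3Q gives Q_1 = 9, P_1 = 73; CS_1 = 121.5, PS_1 = 121.5.
Change in producer surplus = 121.5 - 247.0417 = -125.5417.

-125.54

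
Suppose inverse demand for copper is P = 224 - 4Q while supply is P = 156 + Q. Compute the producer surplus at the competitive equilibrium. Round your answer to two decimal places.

92.48

Setting demand equal to supply, 68 = 5Q, so Q* = 13.6 and P* = 169.6.
PS is the area between P* and the supply curve from 0 to Q*: (1/2)(13.6)(13.6) = 92.48.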